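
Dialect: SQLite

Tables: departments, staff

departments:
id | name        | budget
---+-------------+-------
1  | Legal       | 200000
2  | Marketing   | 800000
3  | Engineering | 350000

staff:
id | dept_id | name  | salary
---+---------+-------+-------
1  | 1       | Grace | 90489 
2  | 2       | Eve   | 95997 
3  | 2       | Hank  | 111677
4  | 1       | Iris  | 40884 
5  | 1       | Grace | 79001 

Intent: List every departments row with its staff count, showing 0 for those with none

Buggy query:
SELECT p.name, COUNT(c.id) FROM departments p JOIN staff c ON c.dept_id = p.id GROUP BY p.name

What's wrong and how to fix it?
Bug: An inner join excludes parents with zero children

Fix: Use LEFT JOIN so parents without children still appear (COUNT(c.id) gives 0)

Corrected query:
SELECT p.name, COUNT(c.id) FROM departments p LEFT JOIN staff c ON c.dept_id = p.id GROUP BY p.name

Result:
name        | COUNT(c.id)
------------+------------
Engineering | 0          
Legal       | 3          
Marketing   | 2          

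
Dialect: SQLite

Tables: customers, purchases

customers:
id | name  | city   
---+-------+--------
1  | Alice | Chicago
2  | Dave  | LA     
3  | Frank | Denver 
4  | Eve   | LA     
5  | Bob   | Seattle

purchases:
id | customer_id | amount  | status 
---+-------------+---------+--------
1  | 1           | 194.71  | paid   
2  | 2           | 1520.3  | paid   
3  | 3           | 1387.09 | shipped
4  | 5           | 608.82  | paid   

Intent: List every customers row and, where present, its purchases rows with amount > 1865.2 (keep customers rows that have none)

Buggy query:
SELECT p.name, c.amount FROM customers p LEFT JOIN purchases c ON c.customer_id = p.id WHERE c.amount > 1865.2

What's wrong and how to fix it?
Bug: Filtering c.amount in WHERE discards the NULL rows produced by LEFT JOIN, turning it into an inner join

Fix: Put 'c.amount > 1865.2' in the JOIN's ON clause instead of WHERE

Corrected query:
SELECT p.name, c.amount FROM customers p LEFT JOIN purchases c ON c.customer_id = p.id AND c.amount > 1865.2

Result:
name  | amount
------+-------
Alice | NULL  
Dave  | NULL  
Frank | NULL  
Eve   | NULL  
Bob   | NULL  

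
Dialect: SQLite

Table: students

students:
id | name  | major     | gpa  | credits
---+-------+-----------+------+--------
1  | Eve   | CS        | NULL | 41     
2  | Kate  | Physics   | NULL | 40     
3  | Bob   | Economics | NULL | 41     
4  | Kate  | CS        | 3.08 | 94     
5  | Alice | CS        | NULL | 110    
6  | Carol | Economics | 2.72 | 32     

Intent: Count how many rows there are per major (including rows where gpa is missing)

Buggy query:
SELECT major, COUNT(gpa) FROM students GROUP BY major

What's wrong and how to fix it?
Bug: COUNT(gpa) skips NULLs, so groups with missing gpa are undercounted

Fix: Replace COUNT(gpa) with COUNT(*)

Corrected query:
SELECT major, COUNT(*) FROM students GROUP BY major

Result:
major     | COUNT(*)
----------+---------
CS        | 3       
Economics | 2       
Physics   | 1       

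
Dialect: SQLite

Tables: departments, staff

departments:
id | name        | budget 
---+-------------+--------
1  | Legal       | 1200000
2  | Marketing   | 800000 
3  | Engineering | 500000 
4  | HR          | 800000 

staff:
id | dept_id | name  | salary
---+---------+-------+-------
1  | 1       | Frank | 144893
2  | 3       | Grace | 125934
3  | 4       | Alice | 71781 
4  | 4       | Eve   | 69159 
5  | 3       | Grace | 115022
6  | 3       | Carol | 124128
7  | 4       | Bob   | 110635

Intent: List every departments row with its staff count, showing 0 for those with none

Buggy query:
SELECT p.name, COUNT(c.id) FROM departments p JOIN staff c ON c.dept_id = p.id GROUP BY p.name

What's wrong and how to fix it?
Bug: An inner join excludes parents with zero children

Fix: Use LEFT JOIN so parents without children still appear (COUNT(c.id) gives 0)

Corrected query:
SELECT p.name, COUNT(c.id) FROM departments p LEFT JOIN staff c ON c.dept_id = p.id GROUP BY p.name

Result:
name        | COUNT(c.id)
------------+------------
Engineering | 3          
HR          | 3          
Legal       | 1          
Marketing   | 0          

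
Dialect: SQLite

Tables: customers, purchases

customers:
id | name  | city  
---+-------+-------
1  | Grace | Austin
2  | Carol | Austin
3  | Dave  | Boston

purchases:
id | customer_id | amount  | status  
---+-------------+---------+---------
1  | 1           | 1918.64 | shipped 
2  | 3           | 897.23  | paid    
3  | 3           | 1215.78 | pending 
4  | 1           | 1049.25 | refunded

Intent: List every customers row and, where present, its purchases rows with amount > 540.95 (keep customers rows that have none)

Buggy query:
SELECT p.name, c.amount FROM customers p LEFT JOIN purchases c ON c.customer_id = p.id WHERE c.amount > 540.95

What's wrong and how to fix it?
Bug: A WHERE condition on the right-hand table after LEFT JOIN drops unmatched parents

Fix: Put 'c.amount > 540.95' in the JOIN's ON clause instead of WHERE

Corrected query:
SELECT p.name, c.amount FROM customers p LEFT JOIN purchases c ON c.customer_id = p.id AND c.amount > 540.95

Result:
name  | amount 
------+--------
Grace | 1049.25
Grace | 1918.64
Carol | NULL   
Dave  | 897.23 
Dave  | 1215.78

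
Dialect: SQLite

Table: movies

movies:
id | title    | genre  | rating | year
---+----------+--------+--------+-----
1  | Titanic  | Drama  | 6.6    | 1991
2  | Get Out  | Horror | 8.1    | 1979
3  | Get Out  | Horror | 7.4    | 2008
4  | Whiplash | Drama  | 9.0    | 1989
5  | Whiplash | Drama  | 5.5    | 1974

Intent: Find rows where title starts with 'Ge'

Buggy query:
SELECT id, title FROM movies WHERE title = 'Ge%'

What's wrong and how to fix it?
Bug: Wildcards only work with LIKE; '=' treats '%' as a literal character

Fix: Replace '=' with LIKE so 'Ge%' is treated as a pattern

Corrected query:
SELECT id, title FROM movies WHERE title LIKE 'Ge%'

Result:
id | title  
---+--------
2  | Get Out
3  | Get Out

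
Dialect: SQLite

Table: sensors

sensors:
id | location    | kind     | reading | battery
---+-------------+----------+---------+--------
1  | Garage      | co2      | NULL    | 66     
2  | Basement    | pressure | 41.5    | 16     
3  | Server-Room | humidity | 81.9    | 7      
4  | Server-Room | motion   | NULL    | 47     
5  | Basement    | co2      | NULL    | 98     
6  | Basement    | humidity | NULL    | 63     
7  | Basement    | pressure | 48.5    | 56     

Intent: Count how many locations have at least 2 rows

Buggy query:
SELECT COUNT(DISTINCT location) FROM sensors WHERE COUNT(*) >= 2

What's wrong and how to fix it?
Bug: WHERE filters individual rows, not groups, so a group-level COUNT is invalid there

Fix: Group first with HAVING COUNT(*) >= 2, then COUNT the resulting groups

Corrected query:
SELECT COUNT(*) FROM (SELECT location FROM sensors GROUP BY location HAVING COUNT(*) >= 2)

Result:
COUNT(*)
--------
2       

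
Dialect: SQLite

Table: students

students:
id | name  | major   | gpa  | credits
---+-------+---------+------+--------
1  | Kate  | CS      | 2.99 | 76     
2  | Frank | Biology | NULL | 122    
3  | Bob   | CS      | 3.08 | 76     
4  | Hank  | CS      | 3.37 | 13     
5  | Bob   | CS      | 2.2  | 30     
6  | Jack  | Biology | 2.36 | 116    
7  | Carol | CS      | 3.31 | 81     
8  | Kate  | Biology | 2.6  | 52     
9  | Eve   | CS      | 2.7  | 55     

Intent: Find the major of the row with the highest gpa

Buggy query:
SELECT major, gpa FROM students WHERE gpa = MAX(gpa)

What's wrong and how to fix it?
Bug: WHERE is evaluated per row; an aggregate over the whole table isn't defined there

Fix: Use a subquery: WHERE gpa = (SELECT MAX(gpa) FROM students)

Corrected query:
SELECT major, gpa FROM students WHERE gpa = (SELECT MAX(gpa) FROM students)

Result:
major | gpa 
------+-----
CS    | 3.37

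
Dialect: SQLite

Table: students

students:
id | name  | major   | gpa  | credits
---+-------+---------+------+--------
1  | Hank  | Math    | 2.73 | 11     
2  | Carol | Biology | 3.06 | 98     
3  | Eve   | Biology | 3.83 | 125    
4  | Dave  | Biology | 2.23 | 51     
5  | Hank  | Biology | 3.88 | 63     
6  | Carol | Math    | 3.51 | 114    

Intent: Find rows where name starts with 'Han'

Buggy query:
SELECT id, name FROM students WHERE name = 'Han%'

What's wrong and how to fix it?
Bug: Wildcards only work with LIKE; '=' treats '%' as a literal character

Fix: Use LIKE for wildcard pattern matching

Corrected query:
SELECT id, name FROM students WHERE name LIKE 'Han%'

Result:
id | name
---+-----
1  | Hank
5  | Hank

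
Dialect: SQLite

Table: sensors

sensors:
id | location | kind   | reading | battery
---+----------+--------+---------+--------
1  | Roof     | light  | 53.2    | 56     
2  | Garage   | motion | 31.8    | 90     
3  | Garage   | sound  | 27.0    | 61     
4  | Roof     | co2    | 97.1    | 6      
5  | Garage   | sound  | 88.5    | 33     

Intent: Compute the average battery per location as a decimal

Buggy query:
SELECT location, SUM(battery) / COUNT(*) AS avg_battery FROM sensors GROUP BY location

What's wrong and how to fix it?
Bug: Both operands are integers, so '/' performs integer division and truncates

Fix: Cast one side to REAL so the division keeps the fractional part

Corrected query:
SELECT location, SUM(battery) * 1.0 / COUNT(*) AS avg_battery FROM sensors GROUP BY location

Result:
location | avg_battery
---------+------------
Garage   | 61.333333  
Roof     | 31         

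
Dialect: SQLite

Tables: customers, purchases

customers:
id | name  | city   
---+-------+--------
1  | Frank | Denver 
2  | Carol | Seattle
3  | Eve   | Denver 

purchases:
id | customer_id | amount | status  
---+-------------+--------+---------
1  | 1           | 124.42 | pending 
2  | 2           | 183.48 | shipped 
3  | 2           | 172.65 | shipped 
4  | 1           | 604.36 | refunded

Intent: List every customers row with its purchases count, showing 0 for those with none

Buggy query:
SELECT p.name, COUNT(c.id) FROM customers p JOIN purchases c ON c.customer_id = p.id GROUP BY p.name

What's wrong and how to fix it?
Bug: INNER JOIN drops customers rows that have no matching purchases rows

Fix: Switch to LEFT JOIN to retain unmatched parent rows

Corrected query:
SELECT p.name, COUNT(c.id) FROM customers p LEFT JOIN purchases c ON c.customer_id = p.id GROUP BY p.name

Result:
name  | COUNT(c.id)
------+------------
Carol | 2          
Eve   | 0          
Frank | 2          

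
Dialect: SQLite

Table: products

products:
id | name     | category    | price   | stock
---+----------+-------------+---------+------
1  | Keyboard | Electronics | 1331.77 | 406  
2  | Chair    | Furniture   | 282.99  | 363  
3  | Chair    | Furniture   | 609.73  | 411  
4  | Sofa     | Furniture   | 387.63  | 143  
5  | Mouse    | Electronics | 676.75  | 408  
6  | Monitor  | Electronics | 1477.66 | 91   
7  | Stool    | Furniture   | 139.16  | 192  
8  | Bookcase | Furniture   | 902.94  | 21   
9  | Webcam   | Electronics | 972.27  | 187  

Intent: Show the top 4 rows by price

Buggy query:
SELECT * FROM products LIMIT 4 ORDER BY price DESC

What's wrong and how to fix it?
Bug: LIMIT must come after ORDER BY

Fix: Swap the clauses: ORDER BY first, then LIMIT

Corrected query:
SELECT * FROM products ORDER BY price DESC LIMIT 4

Result:
id | name     | category    | price   | stock
---+----------+-------------+---------+------
6  | Monitor  | Electronics | 1477.66 | 91   
1  | Keyboard | Electronics | 1331.77 | 406  
9  | Webcam   | Electronics | 972.27  | 187  
8  | Bookcase | Furniture   | 902.94  | 21   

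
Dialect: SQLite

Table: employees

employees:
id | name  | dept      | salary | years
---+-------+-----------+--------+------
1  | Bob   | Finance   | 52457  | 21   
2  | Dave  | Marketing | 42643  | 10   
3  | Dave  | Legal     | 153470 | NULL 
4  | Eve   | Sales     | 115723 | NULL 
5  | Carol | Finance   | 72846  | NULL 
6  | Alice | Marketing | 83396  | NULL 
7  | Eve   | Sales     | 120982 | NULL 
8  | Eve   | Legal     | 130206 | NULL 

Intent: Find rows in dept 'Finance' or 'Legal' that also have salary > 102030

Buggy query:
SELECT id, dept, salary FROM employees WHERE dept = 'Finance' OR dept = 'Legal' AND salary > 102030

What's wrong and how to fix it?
Bug: Without parentheses, AND is evaluated before OR, so the salary filter only applies to the 'Legal' branch

Fix: Add parentheses around the OR so the AND applies to both alternatives

Corrected query:
SELECT id, dept, salary FROM employees WHERE (dept = 'Finance' OR dept = 'Legal') AND salary > 102030

Result:
id | dept  | salary
---+-------+-------
3  | Legal | 153470
8  | Legal | 130206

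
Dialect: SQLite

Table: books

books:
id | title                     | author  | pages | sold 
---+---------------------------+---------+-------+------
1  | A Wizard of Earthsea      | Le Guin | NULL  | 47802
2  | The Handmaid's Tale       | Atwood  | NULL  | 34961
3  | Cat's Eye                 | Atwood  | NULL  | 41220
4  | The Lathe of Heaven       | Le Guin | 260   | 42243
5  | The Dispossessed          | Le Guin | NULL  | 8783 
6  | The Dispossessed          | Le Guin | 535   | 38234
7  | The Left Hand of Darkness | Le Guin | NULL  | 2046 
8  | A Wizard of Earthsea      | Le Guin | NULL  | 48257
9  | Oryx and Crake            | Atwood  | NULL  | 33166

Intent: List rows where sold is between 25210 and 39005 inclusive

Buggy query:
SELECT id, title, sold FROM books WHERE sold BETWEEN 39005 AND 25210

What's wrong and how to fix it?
Bug: BETWEEN expects the lower bound first; with 39005 AND 25210 the range is empty

Fix: Swap the bounds so the smaller value comes first

Corrected query:
SELECT id, title, sold FROM books WHERE sold BETWEEN 25210 AND 39005

Result:
id | title               | sold 
---+---------------------+------
2  | The Handmaid's Tale | 34961
6  | The Dispossessed    | 38234
9  | Oryx and Crake      | 33166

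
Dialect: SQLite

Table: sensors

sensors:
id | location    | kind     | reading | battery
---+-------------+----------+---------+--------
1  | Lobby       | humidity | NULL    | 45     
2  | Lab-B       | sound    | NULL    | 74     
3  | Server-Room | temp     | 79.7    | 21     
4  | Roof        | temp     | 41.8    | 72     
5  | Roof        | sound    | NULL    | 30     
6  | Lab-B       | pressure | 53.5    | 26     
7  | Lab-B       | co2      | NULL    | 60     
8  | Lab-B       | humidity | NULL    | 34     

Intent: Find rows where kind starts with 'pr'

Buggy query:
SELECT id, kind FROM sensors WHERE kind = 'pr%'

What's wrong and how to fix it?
Bug: '=' compares the literal string including the % character; pattern matching needs LIKE

Fix: Replace '=' with LIKE so 'pr%' is treated as a pattern

Corrected query:
SELECT id, kind FROM sensors WHERE kind LIKE 'pr%'

Result:
id | kind    
---+---------
6  | pressure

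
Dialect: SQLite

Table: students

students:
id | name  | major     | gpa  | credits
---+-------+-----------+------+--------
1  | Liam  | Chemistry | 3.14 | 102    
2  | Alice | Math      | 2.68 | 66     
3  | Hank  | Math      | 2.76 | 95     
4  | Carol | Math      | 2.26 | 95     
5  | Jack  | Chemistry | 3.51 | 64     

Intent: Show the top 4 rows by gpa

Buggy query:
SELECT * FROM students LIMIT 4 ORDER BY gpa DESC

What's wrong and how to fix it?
Bug: LIMIT must come after ORDER BY

Fix: Swap the clauses: ORDER BY first, then LIMIT

Corrected query:
SELECT * FROM students ORDER BY gpa DESC LIMIT 4

Result:
id | name  | major     | gpa  | credits
---+-------+-----------+------+--------
5  | Jack  | Chemistry | 3.51 | 64     
1  | Liam  | Chemistry | 3.14 | 102    
3  | Hank  | Math      | 2.76 | 95     
2  | Alice | Math      | 2.68 | 66     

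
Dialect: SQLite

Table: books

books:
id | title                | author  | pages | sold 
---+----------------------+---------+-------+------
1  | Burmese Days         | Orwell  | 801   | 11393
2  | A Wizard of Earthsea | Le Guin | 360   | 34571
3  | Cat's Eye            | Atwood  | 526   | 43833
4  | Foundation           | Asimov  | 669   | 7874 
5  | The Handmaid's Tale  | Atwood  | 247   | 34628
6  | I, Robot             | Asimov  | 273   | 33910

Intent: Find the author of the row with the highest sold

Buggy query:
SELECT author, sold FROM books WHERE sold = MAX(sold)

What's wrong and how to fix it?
Bug: WHERE is evaluated per row; an aggregate over the whole table isn't defined there

Fix: Use a subquery: WHERE sold = (SELECT MAX(sold) FROM books)

Corrected query:
SELECT author, sold FROM books WHERE sold = (SELECT MAX(sold) FROM books)

Result:
author | sold 
-------+------
Atwood | 43833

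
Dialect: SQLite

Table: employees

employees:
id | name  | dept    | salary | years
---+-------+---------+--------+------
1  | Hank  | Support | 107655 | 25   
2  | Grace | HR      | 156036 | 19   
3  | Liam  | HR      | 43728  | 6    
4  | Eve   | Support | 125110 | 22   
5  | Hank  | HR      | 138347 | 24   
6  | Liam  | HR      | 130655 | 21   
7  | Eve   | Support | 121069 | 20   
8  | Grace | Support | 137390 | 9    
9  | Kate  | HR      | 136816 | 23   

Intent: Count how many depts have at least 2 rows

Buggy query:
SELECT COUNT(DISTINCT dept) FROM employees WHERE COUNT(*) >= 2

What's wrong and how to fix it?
Bug: COUNT(*) cannot appear in WHERE; the per-group count doesn't exist yet

Fix: Group first with HAVING COUNT(*) >= 2, then COUNT the resulting groups

Corrected query:
SELECT COUNT(*) FROM (SELECT dept FROM employees GROUP BY dept HAVING COUNT(*) >= 2)

Result:
COUNT(*)
--------
2       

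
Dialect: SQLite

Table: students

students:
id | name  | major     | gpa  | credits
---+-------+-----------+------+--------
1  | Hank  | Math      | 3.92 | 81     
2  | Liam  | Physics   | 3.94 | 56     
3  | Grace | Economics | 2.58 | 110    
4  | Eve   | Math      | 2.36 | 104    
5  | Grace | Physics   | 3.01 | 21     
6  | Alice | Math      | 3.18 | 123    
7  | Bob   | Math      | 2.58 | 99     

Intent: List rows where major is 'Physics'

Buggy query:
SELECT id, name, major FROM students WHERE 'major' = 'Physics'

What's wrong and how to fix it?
Bug: Single quotes denote string literals in SQL; the column name is being compared as a constant string

Fix: Remove the quotes around the column name (or use double quotes for an identifier)

Corrected query:
SELECT id, name, major FROM students WHERE major = 'Physics'

Result:
id | name  | major  
---+-------+--------
2  | Liam  | Physics
5  | Grace | Physics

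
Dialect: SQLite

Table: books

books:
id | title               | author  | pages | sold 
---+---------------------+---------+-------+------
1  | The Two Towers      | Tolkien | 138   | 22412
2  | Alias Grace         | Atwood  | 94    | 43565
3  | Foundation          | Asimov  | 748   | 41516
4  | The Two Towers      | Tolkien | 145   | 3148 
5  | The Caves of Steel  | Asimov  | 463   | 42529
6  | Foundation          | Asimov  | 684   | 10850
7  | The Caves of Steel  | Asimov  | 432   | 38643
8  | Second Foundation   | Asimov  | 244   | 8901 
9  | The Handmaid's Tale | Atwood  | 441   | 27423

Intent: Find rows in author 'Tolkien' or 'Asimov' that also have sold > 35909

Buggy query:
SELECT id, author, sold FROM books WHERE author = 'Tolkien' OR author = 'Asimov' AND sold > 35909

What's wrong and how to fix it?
Bug: Without parentheses, AND is evaluated before OR, so the sold filter only applies to the 'Asimov' branch

Fix: Add parentheses around the OR so the AND applies to both alternatives

Corrected query:
SELECT id, author, sold FROM books WHERE (author = 'Tolkien' OR author = 'Asimov') AND sold > 35909

Result:
id | author | sold 
---+--------+------
3  | Asimov | 41516
5  | Asimov | 42529
7  | Asimov | 38643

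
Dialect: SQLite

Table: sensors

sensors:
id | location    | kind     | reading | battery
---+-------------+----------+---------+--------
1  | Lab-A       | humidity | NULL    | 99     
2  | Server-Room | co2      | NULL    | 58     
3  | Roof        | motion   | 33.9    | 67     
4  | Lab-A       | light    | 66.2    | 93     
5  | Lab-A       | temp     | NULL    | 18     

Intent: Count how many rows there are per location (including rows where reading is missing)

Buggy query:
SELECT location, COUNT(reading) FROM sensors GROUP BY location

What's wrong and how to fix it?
Bug: COUNT(column) counts non-NULL values only; rows with NULL reading aren't counted

Fix: Use COUNT(*) to count all rows regardless of NULL

Corrected query:
SELECT location, COUNT(*) FROM sensors GROUP BY location

Result:
location    | COUNT(*)
------------+---------
Lab-A       | 3       
Roof        | 1       
Server-Room | 1       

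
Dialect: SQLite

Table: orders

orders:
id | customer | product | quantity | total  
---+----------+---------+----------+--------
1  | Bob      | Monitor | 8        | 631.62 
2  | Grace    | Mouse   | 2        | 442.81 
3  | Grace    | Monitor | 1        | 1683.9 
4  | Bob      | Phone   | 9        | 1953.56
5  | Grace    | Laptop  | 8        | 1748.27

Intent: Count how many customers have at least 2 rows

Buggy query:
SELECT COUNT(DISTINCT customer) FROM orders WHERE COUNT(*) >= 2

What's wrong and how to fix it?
Bug: COUNT(*) cannot appear in WHERE; the per-group count doesn't exist yet

Fix: Use a subquery that GROUPs and filters with HAVING, then count its rows

Corrected query:
SELECT COUNT(*) FROM (SELECT customer FROM orders GROUP BY customer HAVING COUNT(*) >= 2)

Result:
COUNT(*)
--------
2       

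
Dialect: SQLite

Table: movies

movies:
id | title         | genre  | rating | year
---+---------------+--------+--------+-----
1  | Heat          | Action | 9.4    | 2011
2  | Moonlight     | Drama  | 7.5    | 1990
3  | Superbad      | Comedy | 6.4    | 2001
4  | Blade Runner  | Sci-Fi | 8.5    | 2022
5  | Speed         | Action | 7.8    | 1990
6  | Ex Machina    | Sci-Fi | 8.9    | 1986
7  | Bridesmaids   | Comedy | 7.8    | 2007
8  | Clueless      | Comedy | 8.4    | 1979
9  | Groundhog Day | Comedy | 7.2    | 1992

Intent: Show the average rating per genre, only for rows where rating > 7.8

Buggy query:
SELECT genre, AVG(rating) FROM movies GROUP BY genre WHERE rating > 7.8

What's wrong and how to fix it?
Bug: WHERE cannot follow GROUP BY

Fix: Move the WHERE clause before GROUP BY

Corrected query:
SELECT genre, AVG(rating) FROM movies WHERE rating > 7.8 GROUP BY genre

Result:
genre  | AVG(rating)
-------+------------
Action | 9.4        
Comedy | 8.4        
Sci-Fi | 8.7        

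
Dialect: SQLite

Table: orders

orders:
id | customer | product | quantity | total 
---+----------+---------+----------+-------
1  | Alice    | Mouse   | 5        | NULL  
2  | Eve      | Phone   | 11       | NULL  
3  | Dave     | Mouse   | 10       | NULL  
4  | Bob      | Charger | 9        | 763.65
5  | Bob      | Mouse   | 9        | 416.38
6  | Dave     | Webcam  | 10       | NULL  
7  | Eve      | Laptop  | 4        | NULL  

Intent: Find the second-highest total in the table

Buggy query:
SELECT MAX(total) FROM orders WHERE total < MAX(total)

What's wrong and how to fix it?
Bug: The inner MAX is an aggregate inside WHERE, which is not allowed

Fix: Compute the overall MAX in a subquery, then take MAX of rows below it

Corrected query:
SELECT MAX(total) FROM orders WHERE total < (SELECT MAX(total) FROM orders)

Result:
MAX(total)
----------
416.38    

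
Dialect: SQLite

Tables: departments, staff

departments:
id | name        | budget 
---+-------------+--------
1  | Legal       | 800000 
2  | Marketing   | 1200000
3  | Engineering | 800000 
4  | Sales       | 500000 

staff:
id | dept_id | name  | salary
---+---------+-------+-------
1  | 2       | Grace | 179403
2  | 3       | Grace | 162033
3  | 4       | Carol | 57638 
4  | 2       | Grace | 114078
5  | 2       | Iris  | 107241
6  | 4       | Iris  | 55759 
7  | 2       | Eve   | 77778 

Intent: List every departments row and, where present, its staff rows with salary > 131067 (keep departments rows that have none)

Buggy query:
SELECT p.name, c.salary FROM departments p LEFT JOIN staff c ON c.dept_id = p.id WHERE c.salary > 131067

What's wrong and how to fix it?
Bug: Filtering c.salary in WHERE discards the NULL rows produced by LEFT JOIN, turning it into an inner join

Fix: Put 'c.salary > 131067' in the JOIN's ON clause instead of WHERE

Corrected query:
SELECT p.name, c.salary FROM departments p LEFT JOIN staff c ON c.dept_id = p.id AND c.salary > 131067

Result:
name        | salary
------------+-------
Legal       | NULL  
Marketing   | 179403
Engineering | 162033
Sales       | NULL  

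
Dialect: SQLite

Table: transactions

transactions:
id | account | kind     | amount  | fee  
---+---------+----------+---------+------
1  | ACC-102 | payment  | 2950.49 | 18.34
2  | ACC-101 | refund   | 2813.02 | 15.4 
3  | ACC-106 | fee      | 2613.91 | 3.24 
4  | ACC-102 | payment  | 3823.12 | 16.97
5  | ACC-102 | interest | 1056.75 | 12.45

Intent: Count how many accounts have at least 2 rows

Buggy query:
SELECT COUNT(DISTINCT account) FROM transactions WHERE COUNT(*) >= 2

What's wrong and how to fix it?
Bug: COUNT(*) cannot appear in WHERE; the per-group count doesn't exist yet

Fix: Use a subquery that GROUPs and filters with HAVING, then count its rows

Corrected query:
SELECT COUNT(*) FROM (SELECT account FROM transactions GROUP BY account HAVING COUNT(*) >= 2)

Result:
COUNT(*)
--------
1       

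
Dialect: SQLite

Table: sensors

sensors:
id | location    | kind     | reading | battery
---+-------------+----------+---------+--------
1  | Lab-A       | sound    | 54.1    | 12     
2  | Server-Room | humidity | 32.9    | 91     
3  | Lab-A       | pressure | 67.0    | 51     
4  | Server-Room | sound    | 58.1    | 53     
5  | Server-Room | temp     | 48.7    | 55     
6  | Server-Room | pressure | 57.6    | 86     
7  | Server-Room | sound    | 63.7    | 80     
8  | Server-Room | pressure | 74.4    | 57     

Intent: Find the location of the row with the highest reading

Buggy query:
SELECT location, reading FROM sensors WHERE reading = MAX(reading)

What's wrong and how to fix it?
Bug: WHERE is evaluated per row; an aggregate over the whole table isn't defined there

Fix: Use a subquery: WHERE reading = (SELECT MAX(reading) FROM sensors)

Corrected query:
SELECT location, reading FROM sensors WHERE reading = (SELECT MAX(reading) FROM sensors)

Result:
location    | reading
------------+--------
Server-Room | 74.4   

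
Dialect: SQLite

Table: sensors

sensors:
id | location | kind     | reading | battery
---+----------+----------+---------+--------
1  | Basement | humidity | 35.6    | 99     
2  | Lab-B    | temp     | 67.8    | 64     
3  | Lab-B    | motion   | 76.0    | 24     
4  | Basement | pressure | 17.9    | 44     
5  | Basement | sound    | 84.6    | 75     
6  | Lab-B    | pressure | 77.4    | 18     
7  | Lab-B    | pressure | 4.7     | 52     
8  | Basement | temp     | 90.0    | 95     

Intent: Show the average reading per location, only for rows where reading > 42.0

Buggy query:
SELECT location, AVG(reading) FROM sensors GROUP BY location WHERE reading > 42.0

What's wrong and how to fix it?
Bug: Row-level WHERE must come before GROUP BY in the clause order

Fix: Move the WHERE clause before GROUP BY

Corrected query:
SELECT location, AVG(reading) FROM sensors WHERE reading > 42.0 GROUP BY location

Result:
location | AVG(reading)
---------+-------------
Basement | 87.3        
Lab-B    | 73.733333   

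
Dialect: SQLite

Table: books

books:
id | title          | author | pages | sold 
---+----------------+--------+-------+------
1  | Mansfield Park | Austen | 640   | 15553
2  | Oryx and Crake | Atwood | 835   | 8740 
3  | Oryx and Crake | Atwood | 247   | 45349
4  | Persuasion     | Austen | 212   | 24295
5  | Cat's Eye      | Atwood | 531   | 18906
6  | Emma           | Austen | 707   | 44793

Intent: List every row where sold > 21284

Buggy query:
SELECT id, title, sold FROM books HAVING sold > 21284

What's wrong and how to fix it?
Bug: HAVING filters the output of aggregation, but this query has no GROUP BY and no aggregate functions, so SQLite rejects it (HAVING clause on a non-aggregate query); the condition here is per row

Fix: Use WHERE for row-level filtering

Corrected query:
SELECT id, title, sold FROM books WHERE sold > 21284

Result:
id | title          | sold 
---+----------------+------
3  | Oryx and Crake | 45349
4  | Persuasion     | 24295
6  | Emma           | 44793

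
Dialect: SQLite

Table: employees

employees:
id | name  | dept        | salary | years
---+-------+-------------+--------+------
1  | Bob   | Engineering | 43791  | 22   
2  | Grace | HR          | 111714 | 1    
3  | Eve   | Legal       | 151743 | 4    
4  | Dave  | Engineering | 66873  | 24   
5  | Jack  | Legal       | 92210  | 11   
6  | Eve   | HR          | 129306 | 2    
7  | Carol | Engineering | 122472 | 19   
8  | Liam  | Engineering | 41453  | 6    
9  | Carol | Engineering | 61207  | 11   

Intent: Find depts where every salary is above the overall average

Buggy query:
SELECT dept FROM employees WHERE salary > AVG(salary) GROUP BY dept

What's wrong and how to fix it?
Bug: AVG() is an aggregate; it can't sit directly in WHERE

Fix: Compute the overall average in a scalar subquery and compare each group's MIN against it in HAVING

Corrected query:
SELECT dept FROM employees GROUP BY dept HAVING MIN(salary) > (SELECT AVG(salary) FROM employees)

Result:
dept 
-----
HR   
Legal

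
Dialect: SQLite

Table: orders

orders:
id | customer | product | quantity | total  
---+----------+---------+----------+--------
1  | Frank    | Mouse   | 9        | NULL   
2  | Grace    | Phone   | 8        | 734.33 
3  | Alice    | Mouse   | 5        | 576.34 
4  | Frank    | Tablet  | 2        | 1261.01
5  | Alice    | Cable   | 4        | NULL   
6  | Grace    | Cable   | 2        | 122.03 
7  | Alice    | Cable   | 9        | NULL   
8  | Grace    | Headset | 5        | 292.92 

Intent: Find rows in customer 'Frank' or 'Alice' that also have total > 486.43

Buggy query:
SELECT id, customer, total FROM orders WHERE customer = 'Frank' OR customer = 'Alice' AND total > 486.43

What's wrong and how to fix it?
Bug: AND binds tighter than OR, so this parses as customer = 'Frank' OR (customer = 'Alice' AND total > 486.43)

Fix: Add parentheses around the OR so the AND applies to both alternatives

Corrected query:
SELECT id, customer, total FROM orders WHERE (customer = 'Frank' OR customer = 'Alice') AND total > 486.43

Result:
id | customer | total  
---+----------+--------
3  | Alice    | 576.34 
4  | Frank    | 1261.01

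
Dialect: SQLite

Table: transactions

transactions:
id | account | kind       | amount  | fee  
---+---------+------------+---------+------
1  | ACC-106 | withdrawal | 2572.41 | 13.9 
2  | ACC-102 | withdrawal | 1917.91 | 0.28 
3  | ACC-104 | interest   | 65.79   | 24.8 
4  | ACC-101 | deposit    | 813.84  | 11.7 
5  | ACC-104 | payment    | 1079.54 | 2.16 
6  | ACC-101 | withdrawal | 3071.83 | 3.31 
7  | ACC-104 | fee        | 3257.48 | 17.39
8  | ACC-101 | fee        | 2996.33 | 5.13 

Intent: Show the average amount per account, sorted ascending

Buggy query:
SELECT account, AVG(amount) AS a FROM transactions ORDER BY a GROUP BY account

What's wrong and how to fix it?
Bug: ORDER BY appears before GROUP BY; SQL clause order requires GROUP BY first

Fix: Reorder: SELECT … FROM … GROUP BY … ORDER BY …

Corrected query:
SELECT account, AVG(amount) AS a FROM transactions GROUP BY account ORDER BY a

Result:
account | a          
--------+------------
ACC-104 | 1467.603333
ACC-102 | 1917.91    
ACC-101 | 2294       
ACC-106 | 2572.41    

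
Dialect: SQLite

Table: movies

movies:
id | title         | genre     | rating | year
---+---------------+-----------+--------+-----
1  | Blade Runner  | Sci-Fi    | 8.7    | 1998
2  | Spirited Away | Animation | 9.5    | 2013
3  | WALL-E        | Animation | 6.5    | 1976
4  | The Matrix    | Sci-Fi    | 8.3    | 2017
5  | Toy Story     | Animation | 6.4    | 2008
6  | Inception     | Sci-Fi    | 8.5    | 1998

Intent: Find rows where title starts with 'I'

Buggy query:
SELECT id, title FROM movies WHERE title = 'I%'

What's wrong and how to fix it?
Bug: '=' compares the literal string including the % character; pattern matching needs LIKE

Fix: Replace '=' with LIKE so 'I%' is treated as a pattern

Corrected query:
SELECT id, title FROM movies WHERE title LIKE 'I%'

Result:
id | title    
---+----------
6  | Inception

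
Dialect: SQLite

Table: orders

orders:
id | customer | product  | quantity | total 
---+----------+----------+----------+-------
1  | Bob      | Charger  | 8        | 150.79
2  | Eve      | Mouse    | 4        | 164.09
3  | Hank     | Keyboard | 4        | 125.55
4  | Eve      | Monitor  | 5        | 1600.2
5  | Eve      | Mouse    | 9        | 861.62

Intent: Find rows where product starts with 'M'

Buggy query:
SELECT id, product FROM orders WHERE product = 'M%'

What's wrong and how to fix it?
Bug: Wildcards only work with LIKE; '=' treats '%' as a literal character

Fix: Replace '=' with LIKE so 'M%' is treated as a pattern

Corrected query:
SELECT id, product FROM orders WHERE product LIKE 'M%'

Result:
id | product
---+--------
2  | Mouse  
4  | Monitor
5  | Mouse  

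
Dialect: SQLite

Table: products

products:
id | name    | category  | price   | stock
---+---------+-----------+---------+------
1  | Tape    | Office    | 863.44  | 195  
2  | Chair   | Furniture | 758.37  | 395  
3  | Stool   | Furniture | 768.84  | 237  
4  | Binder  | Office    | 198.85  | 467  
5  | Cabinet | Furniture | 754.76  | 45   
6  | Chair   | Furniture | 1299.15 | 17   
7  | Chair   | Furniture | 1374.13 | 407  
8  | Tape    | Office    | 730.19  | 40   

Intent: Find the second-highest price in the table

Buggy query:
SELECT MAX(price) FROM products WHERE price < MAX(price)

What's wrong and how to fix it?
Bug: MAX(price) on the right of the comparison is an aggregate-in-WHERE error

Fix: Put the inner MAX in a scalar subquery

Corrected query:
SELECT MAX(price) FROM products WHERE price < (SELECT MAX(price) FROM products)

Result:
MAX(price)
----------
1299.15   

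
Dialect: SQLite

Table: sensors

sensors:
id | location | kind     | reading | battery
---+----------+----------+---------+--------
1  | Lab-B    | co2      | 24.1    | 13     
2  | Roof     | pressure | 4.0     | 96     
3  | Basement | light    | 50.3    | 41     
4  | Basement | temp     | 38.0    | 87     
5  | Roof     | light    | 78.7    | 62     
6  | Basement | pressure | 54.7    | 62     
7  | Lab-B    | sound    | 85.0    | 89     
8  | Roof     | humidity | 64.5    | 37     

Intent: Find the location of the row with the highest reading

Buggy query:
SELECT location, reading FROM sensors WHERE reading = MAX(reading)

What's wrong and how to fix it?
Bug: MAX(reading) is an aggregate and cannot be used directly in WHERE

Fix: Use a subquery: WHERE reading = (SELECT MAX(reading) FROM sensors)

Corrected query:
SELECT location, reading FROM sensors WHERE reading = (SELECT MAX(reading) FROM sensors)

Result:
location | reading
---------+--------
Lab-B    | 85     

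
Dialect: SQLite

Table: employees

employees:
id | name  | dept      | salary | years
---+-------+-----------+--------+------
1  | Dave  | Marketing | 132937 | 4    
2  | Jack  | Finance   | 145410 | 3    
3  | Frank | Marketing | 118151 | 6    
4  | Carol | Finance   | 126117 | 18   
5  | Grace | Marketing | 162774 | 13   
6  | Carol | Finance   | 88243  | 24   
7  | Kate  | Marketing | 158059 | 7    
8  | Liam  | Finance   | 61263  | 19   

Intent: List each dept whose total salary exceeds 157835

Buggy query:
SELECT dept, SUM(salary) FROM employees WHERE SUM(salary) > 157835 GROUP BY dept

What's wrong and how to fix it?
Bug: SUM(salary) is an aggregate, but WHERE filters rows before aggregation

Fix: Use HAVING (which filters groups after aggregation) instead of WHERE

Corrected query:
SELECT dept, SUM(salary) FROM employees GROUP BY dept HAVING SUM(salary) > 157835

Result:
dept      | SUM(salary)
----------+------------
Finance   | 421033     
Marketing | 571921     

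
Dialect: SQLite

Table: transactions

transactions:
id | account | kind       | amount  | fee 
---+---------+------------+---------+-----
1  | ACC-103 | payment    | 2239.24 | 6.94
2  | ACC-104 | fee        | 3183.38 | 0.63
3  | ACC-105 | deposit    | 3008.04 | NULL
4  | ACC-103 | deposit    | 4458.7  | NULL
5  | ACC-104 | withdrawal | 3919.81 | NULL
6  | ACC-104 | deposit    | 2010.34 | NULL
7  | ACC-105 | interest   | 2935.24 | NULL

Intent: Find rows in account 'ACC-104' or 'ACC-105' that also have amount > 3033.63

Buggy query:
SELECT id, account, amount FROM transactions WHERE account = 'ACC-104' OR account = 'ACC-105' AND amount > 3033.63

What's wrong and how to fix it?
Bug: Without parentheses, AND is evaluated before OR, so the amount filter only applies to the 'ACC-105' branch

Fix: Group the OR with parentheses (or use IN), then AND the threshold

Corrected query:
SELECT id, account, amount FROM transactions WHERE (account = 'ACC-104' OR account = 'ACC-105') AND amount > 3033.63

Result:
id | account | amount 
---+---------+--------
2  | ACC-104 | 3183.38
5  | ACC-104 | 3919.81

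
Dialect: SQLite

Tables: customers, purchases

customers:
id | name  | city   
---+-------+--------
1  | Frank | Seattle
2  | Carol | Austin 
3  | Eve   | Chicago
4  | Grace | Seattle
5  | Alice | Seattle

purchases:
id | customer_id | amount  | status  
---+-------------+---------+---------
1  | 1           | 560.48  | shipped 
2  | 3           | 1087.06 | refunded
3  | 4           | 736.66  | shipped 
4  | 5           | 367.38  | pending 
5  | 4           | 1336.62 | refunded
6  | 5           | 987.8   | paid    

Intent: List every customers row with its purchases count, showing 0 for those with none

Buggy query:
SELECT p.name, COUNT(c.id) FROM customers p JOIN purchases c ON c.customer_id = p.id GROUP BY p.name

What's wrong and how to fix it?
Bug: INNER JOIN drops customers rows that have no matching purchases rows

Fix: Switch to LEFT JOIN to retain unmatched parent rows

Corrected query:
SELECT p.name, COUNT(c.id) FROM customers p LEFT JOIN purchases c ON c.customer_id = p.id GROUP BY p.name

Result:
name  | COUNT(c.id)
------+------------
Alice | 2          
Carol | 0          
Eve   | 1          
Frank | 1          
Grace | 2          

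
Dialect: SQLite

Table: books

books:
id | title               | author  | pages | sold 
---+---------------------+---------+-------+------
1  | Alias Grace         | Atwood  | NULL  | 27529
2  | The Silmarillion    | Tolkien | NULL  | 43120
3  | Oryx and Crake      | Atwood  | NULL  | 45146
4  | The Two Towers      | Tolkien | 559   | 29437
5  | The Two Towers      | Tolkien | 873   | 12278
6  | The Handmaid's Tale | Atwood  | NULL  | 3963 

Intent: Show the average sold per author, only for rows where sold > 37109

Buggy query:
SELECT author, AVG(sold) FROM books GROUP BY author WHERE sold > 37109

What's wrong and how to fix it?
Bug: Row-level WHERE must come before GROUP BY in the clause order

Fix: Place WHERE between FROM and GROUP BY

Corrected query:
SELECT author, AVG(sold) FROM books WHERE sold > 37109 GROUP BY author

Result:
author  | AVG(sold)
--------+----------
Atwood  | 45146    
Tolkien | 43120    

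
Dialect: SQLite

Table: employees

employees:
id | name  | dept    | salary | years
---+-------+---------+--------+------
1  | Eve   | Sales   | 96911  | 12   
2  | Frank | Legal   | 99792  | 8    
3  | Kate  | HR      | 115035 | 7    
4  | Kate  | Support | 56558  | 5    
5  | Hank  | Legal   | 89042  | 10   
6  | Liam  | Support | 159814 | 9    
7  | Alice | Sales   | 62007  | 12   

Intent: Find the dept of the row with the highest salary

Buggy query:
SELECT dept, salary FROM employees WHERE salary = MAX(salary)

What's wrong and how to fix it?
Bug: MAX(salary) is an aggregate and cannot be used directly in WHERE

Fix: Wrap MAX in a scalar subquery so WHERE compares against a single value

Corrected query:
SELECT dept, salary FROM employees WHERE salary = (SELECT MAX(salary) FROM employees)

Result:
dept    | salary
--------+-------
Support | 159814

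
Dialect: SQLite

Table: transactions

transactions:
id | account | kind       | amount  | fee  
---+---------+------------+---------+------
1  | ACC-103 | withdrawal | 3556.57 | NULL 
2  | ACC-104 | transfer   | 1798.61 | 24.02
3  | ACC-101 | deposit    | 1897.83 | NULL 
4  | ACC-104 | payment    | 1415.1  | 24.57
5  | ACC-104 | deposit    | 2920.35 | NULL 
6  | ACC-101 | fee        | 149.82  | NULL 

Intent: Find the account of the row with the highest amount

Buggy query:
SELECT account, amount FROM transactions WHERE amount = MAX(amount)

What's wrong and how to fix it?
Bug: WHERE is evaluated per row; an aggregate over the whole table isn't defined there

Fix: Use a subquery: WHERE amount = (SELECT MAX(amount) FROM transactions)

Corrected query:
SELECT account, amount FROM transactions WHERE amount = (SELECT MAX(amount) FROM transactions)

Result:
account | amount 
--------+--------
ACC-103 | 3556.57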